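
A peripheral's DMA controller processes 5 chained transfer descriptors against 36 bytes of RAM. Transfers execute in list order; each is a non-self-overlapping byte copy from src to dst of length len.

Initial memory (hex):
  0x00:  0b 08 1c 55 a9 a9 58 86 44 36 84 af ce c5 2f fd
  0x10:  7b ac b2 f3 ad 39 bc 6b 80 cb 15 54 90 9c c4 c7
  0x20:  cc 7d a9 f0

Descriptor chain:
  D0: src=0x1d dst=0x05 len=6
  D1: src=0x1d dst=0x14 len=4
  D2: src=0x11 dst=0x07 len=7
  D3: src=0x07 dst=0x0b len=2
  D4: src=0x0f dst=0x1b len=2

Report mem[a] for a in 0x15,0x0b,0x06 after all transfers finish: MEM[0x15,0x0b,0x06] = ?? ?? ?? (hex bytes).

MEM[0x15,0x0b,0x06] = c4 ac c4

[0] 0x1d->0x05 len=6 : 9c c4 c7 cc 7d a9
[1] 0x1d->0x14 len=4 : 9c c4 c7 cc
[2] 0x11->0x07 len=7 : ac b2 f3 9c c4 c7 cc
[3] 0x07->0x0b len=2 : ac b2
[4] 0x0f->0x1b len=2 : fd 7b
query mem[0x15]=0xc4, mem[0x0b]=0xac, mem[0x06]=0xc4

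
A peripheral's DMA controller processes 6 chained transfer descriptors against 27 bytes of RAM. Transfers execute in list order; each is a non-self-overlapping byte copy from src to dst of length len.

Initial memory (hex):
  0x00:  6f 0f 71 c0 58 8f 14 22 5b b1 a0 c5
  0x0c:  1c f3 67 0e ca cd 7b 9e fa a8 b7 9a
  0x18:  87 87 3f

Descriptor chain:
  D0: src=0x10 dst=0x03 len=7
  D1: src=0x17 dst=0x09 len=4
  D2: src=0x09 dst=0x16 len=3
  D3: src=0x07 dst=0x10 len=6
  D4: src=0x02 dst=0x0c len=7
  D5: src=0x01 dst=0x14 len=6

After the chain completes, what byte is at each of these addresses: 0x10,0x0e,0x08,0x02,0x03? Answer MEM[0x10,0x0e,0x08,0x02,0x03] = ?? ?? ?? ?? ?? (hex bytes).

#0 dst[0x03+7] := {0xca,0xcd,0x7b,0x9e,0xfa,0xa8,0xb7}
#1 dst[0x09+4] := {0x9a,0x87,0x87,0x3f}
#2 dst[0x16+3] := {0x9a,0x87,0x87}
#3 dst[0x10+6] := {0xfa,0xa8,0x9a,0x87,0x87,0x3f}
#4 dst[0x0c+7] := {0x71,0xca,0xcd,0x7b,0x9e,0xfa,0xa8}
#5 dst[0x14+6] := {0x0f,0x71,0xca,0xcd,0x7b,0x9e}
query mem[0x10]=0x9e, mem[0x0e]=0xcd, mem[0x08]=0xa8, mem[0x02]=0x71, mem[0x03]=0xca

MEM[0x10,0x0e,0x08,0x02,0x03] = 9e cd a8 71 ca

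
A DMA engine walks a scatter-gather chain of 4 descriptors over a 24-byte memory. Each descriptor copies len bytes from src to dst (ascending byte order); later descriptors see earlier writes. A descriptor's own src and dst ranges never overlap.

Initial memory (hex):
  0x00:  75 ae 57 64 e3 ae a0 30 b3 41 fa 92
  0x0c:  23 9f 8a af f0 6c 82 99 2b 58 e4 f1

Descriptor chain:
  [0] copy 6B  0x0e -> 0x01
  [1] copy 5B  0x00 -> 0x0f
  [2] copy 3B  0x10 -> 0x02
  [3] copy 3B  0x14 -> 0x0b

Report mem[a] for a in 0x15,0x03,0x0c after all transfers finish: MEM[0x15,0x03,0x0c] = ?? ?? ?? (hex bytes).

[0] 0x0e->0x01 len=6 : 8a af f0 6c 82 99
[1] 0x00->0x0f len=5 : 75 8a af f0 6c
[2] 0x10->0x02 len=3 : 8a af f0
[3] 0x14->0x0b len=3 : 2b 58 e4
query mem[0x15]=0x58, mem[0x03]=0xaf, mem[0x0c]=0x58

MEM[0x15,0x03,0x0c] = 58 af 58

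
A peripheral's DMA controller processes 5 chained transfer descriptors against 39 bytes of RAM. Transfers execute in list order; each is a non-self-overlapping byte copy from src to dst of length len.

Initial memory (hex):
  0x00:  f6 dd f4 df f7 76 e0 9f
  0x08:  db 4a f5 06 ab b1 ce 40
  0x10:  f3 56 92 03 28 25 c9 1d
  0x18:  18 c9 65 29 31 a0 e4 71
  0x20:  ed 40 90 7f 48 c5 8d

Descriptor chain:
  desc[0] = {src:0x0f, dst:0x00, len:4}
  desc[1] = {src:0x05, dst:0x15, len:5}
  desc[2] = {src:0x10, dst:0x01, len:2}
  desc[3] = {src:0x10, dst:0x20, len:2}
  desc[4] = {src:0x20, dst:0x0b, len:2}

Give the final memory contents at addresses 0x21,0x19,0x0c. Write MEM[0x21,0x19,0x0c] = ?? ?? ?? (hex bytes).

MEM[0x21,0x19,0x0c] = 56 4a 56

D0: mem[0x00..0x03] <- [40 f3 56 92]
D1: mem[0x15..0x19] <- [76 e0 9f db 4a]
D2: mem[0x01..0x02] <- [f3 56]
D3: mem[0x20..0x21] <- [f3 56]
D4: mem[0x0b..0x0c] <- [f3 56]
query mem[0x21]=0x56, mem[0x19]=0x4a, mem[0x0c]=0x56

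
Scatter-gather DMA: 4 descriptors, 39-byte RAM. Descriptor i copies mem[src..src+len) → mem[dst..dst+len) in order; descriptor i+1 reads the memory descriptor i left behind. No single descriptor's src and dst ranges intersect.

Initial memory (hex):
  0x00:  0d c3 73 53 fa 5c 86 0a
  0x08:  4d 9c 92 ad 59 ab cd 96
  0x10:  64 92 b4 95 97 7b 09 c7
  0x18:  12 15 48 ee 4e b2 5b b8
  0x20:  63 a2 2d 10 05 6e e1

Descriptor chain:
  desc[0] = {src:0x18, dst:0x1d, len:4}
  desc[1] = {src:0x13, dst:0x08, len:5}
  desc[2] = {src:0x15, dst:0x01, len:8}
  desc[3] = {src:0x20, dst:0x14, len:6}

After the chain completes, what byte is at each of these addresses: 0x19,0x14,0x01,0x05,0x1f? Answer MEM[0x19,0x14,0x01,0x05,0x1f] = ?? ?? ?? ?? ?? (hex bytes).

#0 dst[0x1d+4] := {0x12,0x15,0x48,0xee}
#1 dst[0x08+5] := {0x95,0x97,0x7b,0x09,0xc7}
#2 dst[0x01+8] := {0x7b,0x09,0xc7,0x12,0x15,0x48,0xee,0x4e}
#3 dst[0x14+6] := {0xee,0xa2,0x2d,0x10,0x05,0x6e}
query mem[0x19]=0x6e, mem[0x14]=0xee, mem[0x01]=0x7b, mem[0x05]=0x15, mem[0x1f]=0x48

MEM[0x19,0x14,0x01,0x05,0x1f] = 6e ee 7b 15 48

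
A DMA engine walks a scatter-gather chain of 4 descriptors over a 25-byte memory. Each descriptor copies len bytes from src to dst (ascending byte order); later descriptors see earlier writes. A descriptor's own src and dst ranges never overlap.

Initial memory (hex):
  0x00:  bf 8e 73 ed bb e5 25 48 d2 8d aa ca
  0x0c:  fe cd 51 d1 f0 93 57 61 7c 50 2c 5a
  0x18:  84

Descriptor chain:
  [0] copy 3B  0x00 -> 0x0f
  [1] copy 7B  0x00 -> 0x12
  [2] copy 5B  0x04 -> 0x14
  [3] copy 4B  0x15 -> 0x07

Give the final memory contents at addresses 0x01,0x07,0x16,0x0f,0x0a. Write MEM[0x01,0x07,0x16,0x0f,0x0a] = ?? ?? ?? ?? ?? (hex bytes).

D0: mem[0x0f..0x11] <- [bf 8e 73]
D1: mem[0x12..0x18] <- [bf 8e 73 ed bb e5 25]
D2: mem[0x14..0x18] <- [bb e5 25 48 d2]
D3: mem[0x07..0x0a] <- [e5 25 48 d2]
query mem[0x01]=0x8e, mem[0x07]=0xe5, mem[0x16]=0x25, mem[0x0f]=0xbf, mem[0x0a]=0xd2

MEM[0x01,0x07,0x16,0x0f,0x0a] = 8e e5 25 bf d2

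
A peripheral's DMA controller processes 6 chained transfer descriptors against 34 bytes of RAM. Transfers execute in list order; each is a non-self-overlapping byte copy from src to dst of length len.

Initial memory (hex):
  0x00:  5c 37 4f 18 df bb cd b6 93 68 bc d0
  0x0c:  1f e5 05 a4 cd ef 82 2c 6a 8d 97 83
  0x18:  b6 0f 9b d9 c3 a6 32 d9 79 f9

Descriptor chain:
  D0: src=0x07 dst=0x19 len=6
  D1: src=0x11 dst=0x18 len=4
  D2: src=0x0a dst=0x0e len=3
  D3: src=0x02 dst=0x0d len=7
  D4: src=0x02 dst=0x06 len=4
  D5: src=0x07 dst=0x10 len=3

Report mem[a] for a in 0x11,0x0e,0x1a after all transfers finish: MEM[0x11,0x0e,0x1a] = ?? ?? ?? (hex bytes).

  after D0: wrote 6B at 0x19 = b69368bcd01f
  after D1: wrote 4B at 0x18 = ef822c6a
  after D2: wrote 3B at 0x0e = bcd01f
  after D3: wrote 7B at 0x0d = 4f18dfbbcdb693
  after D4: wrote 4B at 0x06 = 4f18dfbb
  after D5: wrote 3B at 0x10 = 18dfbb
query mem[0x11]=0xdf, mem[0x0e]=0x18, mem[0x1a]=0x2c

MEM[0x11,0x0e,0x1a] = df 18 2c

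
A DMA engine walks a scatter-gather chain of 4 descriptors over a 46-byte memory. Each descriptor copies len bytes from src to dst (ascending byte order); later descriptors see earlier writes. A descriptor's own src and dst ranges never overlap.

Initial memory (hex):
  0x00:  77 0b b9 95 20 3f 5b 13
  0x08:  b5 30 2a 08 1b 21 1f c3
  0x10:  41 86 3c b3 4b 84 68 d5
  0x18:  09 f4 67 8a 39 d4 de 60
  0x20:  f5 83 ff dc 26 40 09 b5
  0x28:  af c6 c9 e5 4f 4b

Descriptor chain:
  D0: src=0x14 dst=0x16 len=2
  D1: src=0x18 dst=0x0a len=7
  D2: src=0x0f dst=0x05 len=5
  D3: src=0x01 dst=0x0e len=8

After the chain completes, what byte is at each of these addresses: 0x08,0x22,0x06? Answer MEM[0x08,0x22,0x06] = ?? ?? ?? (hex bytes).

MEM[0x08,0x22,0x06] = 3c ff de

#0 dst[0x16+2] := {0x4b,0x84}
#1 dst[0x0a+7] := {0x09,0xf4,0x67,0x8a,0x39,0xd4,0xde}
#2 dst[0x05+5] := {0xd4,0xde,0x86,0x3c,0xb3}
#3 dst[0x0e+8] := {0x0b,0xb9,0x95,0x20,0xd4,0xde,0x86,0x3c}
query mem[0x08]=0x3c, mem[0x22]=0xff, mem[0x06]=0xde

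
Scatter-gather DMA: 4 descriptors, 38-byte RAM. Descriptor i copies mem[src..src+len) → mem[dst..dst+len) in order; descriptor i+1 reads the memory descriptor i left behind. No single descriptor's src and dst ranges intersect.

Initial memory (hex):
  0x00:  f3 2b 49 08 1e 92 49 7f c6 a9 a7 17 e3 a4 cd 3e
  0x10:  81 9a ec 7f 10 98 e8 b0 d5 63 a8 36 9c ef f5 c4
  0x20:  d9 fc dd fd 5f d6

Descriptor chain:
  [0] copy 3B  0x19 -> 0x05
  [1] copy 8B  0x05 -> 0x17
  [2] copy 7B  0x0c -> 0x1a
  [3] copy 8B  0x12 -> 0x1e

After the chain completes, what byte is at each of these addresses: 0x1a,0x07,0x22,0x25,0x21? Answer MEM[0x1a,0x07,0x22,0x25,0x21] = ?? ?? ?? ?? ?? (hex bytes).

D0: mem[0x05..0x07] <- [63 a8 36]
D1: mem[0x17..0x1e] <- [63 a8 36 c6 a9 a7 17 e3]
D2: mem[0x1a..0x20] <- [e3 a4 cd 3e 81 9a ec]
D3: mem[0x1e..0x25] <- [ec 7f 10 98 e8 63 a8 36]
query mem[0x1a]=0xe3, mem[0x07]=0x36, mem[0x22]=0xe8, mem[0x25]=0x36, mem[0x21]=0x98

MEM[0x1a,0x07,0x22,0x25,0x21] = e3 36 e8 36 98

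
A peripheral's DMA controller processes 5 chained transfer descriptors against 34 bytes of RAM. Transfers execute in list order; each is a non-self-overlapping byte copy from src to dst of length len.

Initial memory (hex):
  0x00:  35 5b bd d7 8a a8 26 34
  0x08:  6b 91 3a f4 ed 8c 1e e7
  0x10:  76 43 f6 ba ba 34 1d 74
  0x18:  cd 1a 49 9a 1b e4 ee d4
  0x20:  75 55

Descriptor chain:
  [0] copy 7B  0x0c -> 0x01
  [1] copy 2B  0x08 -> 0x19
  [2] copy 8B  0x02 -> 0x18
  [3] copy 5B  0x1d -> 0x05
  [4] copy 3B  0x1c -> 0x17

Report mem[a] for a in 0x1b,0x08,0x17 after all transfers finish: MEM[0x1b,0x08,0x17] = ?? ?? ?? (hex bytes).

D0: mem[0x01..0x07] <- [ed 8c 1e e7 76 43 f6]
D1: mem[0x19..0x1a] <- [6b 91]
D2: mem[0x18..0x1f] <- [8c 1e e7 76 43 f6 6b 91]
D3: mem[0x05..0x09] <- [f6 6b 91 75 55]
D4: mem[0x17..0x19] <- [43 f6 6b]
query mem[0x1b]=0x76, mem[0x08]=0x75, mem[0x17]=0x43

MEM[0x1b,0x08,0x17] = 76 75 43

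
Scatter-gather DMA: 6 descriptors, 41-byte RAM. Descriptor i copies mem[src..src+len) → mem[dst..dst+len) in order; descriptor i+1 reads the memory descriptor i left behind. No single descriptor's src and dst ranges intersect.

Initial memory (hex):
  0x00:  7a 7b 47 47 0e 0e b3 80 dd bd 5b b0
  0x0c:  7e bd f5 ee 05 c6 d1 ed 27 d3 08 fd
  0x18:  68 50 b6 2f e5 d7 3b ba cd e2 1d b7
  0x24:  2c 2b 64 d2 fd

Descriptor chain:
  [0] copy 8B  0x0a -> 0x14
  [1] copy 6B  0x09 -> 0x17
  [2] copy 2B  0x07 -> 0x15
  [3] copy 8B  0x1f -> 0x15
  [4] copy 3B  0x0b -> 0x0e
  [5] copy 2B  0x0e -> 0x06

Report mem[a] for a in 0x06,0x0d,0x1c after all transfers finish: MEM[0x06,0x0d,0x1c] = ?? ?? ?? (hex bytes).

  after D0: wrote 8B at 0x14 = 5bb07ebdf5ee05c6
  after D1: wrote 6B at 0x17 = bd5bb07ebdf5
  after D2: wrote 2B at 0x15 = 80dd
  after D3: wrote 8B at 0x15 = bacde21db72c2b64
  after D4: wrote 3B at 0x0e = b07ebd
  after D5: wrote 2B at 0x06 = b07e
query mem[0x06]=0xb0, mem[0x0d]=0xbd, mem[0x1c]=0x64

MEM[0x06,0x0d,0x1c] = b0 bd 64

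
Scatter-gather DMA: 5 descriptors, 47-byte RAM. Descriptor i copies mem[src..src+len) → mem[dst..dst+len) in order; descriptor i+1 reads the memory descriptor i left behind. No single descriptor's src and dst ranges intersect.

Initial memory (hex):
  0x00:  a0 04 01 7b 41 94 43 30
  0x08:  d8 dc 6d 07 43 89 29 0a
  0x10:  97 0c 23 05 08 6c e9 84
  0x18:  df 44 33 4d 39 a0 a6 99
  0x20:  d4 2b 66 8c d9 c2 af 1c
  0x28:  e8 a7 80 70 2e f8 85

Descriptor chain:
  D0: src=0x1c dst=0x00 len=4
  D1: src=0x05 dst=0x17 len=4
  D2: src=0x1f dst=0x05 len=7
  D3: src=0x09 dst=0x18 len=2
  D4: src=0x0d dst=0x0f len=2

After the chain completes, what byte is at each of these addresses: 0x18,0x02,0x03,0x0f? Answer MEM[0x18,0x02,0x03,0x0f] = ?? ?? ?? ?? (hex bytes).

  after D0: wrote 4B at 0x00 = 39a0a699
  after D1: wrote 4B at 0x17 = 944330d8
  after D2: wrote 7B at 0x05 = 99d42b668cd9c2
  after D3: wrote 2B at 0x18 = 8cd9
  after D4: wrote 2B at 0x0f = 8929
query mem[0x18]=0x8c, mem[0x02]=0xa6, mem[0x03]=0x99, mem[0x0f]=0x89

MEM[0x18,0x02,0x03,0x0f] = 8c a6 99 89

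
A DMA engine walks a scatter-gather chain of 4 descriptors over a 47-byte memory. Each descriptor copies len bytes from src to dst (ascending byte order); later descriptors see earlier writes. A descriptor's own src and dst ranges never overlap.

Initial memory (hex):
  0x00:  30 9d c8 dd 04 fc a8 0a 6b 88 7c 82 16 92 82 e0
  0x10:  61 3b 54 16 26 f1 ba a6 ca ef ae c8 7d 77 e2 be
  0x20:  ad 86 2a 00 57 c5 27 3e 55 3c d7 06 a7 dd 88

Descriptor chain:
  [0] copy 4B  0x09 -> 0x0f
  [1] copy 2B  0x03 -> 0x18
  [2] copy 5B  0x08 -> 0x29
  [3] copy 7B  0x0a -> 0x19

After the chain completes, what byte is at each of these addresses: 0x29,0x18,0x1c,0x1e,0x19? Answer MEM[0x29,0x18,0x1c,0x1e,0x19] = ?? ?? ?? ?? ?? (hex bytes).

MEM[0x29,0x18,0x1c,0x1e,0x19] = 6b dd 92 88 7c

[0] 0x09->0x0f len=4 : 88 7c 82 16
[1] 0x03->0x18 len=2 : dd 04
[2] 0x08->0x29 len=5 : 6b 88 7c 82 16
[3] 0x0a->0x19 len=7 : 7c 82 16 92 82 88 7c
query mem[0x29]=0x6b, mem[0x18]=0xdd, mem[0x1c]=0x92, mem[0x1e]=0x88, mem[0x19]=0x7c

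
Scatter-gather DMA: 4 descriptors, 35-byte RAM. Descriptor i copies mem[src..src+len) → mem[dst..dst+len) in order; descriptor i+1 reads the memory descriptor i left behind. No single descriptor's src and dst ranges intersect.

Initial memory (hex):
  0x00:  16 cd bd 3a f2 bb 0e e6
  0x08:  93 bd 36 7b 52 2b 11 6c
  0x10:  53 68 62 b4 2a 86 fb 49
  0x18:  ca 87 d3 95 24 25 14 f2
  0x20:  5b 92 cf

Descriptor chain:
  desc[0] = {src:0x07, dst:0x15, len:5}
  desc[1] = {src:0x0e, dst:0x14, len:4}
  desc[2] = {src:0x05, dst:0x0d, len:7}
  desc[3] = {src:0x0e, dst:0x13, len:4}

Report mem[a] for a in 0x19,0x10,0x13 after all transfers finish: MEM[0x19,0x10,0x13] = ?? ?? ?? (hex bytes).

[0] 0x07->0x15 len=5 : e6 93 bd 36 7b
[1] 0x0e->0x14 len=4 : 11 6c 53 68
[2] 0x05->0x0d len=7 : bb 0e e6 93 bd 36 7b
[3] 0x0e->0x13 len=4 : 0e e6 93 bd
query mem[0x19]=0x7b, mem[0x10]=0x93, mem[0x13]=0x0e

MEM[0x19,0x10,0x13] = 7b 93 0e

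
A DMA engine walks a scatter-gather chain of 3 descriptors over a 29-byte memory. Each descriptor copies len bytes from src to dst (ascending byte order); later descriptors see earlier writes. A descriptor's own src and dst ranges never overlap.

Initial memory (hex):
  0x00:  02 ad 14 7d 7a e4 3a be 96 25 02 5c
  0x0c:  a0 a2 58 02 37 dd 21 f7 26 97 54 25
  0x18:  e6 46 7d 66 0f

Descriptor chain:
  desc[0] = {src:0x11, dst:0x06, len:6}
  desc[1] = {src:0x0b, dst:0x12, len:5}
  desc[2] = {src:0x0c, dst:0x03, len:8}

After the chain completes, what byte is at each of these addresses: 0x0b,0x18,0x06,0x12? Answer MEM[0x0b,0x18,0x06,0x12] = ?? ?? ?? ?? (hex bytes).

MEM[0x0b,0x18,0x06,0x12] = 54 e6 02 54

#0 dst[0x06+6] := {0xdd,0x21,0xf7,0x26,0x97,0x54}
#1 dst[0x12+5] := {0x54,0xa0,0xa2,0x58,0x02}
#2 dst[0x03+8] := {0xa0,0xa2,0x58,0x02,0x37,0xdd,0x54,0xa0}
query mem[0x0b]=0x54, mem[0x18]=0xe6, mem[0x06]=0x02, mem[0x12]=0x54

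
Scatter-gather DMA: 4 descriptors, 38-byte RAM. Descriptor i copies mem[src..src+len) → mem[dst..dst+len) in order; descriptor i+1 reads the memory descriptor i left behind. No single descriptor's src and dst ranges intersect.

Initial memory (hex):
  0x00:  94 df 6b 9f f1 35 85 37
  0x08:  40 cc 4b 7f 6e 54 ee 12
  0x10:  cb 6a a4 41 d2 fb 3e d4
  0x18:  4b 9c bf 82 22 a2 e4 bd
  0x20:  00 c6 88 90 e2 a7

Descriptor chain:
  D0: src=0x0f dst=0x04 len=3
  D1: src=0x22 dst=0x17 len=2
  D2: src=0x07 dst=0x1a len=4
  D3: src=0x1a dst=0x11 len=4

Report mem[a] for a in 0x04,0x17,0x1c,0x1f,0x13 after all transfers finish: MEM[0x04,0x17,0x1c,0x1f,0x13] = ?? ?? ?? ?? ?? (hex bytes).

#0 dst[0x04+3] := {0x12,0xcb,0x6a}
#1 dst[0x17+2] := {0x88,0x90}
#2 dst[0x1a+4] := {0x37,0x40,0xcc,0x4b}
#3 dst[0x11+4] := {0x37,0x40,0xcc,0x4b}
query mem[0x04]=0x12, mem[0x17]=0x88, mem[0x1c]=0xcc, mem[0x1f]=0xbd, mem[0x13]=0xcc

MEM[0x04,0x17,0x1c,0x1f,0x13] = 12 88 cc bd cc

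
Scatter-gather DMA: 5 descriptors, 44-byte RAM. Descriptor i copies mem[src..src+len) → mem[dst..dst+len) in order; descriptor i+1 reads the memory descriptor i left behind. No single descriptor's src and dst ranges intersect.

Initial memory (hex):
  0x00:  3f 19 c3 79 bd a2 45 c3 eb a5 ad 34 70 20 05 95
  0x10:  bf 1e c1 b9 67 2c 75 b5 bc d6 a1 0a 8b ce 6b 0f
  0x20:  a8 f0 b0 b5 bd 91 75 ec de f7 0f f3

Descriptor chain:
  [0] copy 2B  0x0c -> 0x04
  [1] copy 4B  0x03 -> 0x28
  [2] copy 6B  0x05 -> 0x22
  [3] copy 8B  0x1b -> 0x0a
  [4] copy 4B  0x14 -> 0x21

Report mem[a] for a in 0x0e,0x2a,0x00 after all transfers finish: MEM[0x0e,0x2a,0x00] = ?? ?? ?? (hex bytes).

D0: mem[0x04..0x05] <- [70 20]
D1: mem[0x28..0x2b] <- [79 70 20 45]
D2: mem[0x22..0x27] <- [20 45 c3 eb a5 ad]
D3: mem[0x0a..0x11] <- [0a 8b ce 6b 0f a8 f0 20]
D4: mem[0x21..0x24] <- [67 2c 75 b5]
query mem[0x0e]=0x0f, mem[0x2a]=0x20, mem[0x00]=0x3f

MEM[0x0e,0x2a,0x00] = 0f 20 3f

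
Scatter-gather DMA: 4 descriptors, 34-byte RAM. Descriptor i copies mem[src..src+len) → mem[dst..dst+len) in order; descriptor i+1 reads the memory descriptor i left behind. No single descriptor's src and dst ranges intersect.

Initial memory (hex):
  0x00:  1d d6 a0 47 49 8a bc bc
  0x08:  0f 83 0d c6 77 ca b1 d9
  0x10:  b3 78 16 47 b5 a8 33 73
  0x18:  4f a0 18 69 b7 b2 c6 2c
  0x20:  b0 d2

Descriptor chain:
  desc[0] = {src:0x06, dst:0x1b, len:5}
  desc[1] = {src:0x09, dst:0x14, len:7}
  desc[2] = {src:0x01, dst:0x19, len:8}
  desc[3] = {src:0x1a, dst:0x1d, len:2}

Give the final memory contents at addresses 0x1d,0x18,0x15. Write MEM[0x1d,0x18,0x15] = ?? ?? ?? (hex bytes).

#0 dst[0x1b+5] := {0xbc,0xbc,0x0f,0x83,0x0d}
#1 dst[0x14+7] := {0x83,0x0d,0xc6,0x77,0xca,0xb1,0xd9}
#2 dst[0x19+8] := {0xd6,0xa0,0x47,0x49,0x8a,0xbc,0xbc,0x0f}
#3 dst[0x1d+2] := {0xa0,0x47}
query mem[0x1d]=0xa0, mem[0x18]=0xca, mem[0x15]=0x0d

MEM[0x1d,0x18,0x15] = a0 ca 0d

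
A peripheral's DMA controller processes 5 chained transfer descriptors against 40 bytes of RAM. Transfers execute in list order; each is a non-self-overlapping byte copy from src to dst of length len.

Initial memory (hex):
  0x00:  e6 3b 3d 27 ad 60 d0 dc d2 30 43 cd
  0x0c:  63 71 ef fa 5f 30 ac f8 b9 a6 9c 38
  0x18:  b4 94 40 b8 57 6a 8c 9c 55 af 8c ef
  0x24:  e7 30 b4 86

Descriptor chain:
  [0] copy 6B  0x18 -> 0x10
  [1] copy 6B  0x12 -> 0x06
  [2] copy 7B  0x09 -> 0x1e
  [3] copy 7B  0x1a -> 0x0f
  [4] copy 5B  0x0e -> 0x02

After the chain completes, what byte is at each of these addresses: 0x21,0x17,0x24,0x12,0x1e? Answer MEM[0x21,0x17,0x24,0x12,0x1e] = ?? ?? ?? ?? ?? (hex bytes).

[0] 0x18->0x10 len=6 : b4 94 40 b8 57 6a
[1] 0x12->0x06 len=6 : 40 b8 57 6a 9c 38
[2] 0x09->0x1e len=7 : 6a 9c 38 63 71 ef fa
[3] 0x1a->0x0f len=7 : 40 b8 57 6a 6a 9c 38
[4] 0x0e->0x02 len=5 : ef 40 b8 57 6a
query mem[0x21]=0x63, mem[0x17]=0x38, mem[0x24]=0xfa, mem[0x12]=0x6a, mem[0x1e]=0x6a

MEM[0x21,0x17,0x24,0x12,0x1e] = 63 38 fa 6a 6a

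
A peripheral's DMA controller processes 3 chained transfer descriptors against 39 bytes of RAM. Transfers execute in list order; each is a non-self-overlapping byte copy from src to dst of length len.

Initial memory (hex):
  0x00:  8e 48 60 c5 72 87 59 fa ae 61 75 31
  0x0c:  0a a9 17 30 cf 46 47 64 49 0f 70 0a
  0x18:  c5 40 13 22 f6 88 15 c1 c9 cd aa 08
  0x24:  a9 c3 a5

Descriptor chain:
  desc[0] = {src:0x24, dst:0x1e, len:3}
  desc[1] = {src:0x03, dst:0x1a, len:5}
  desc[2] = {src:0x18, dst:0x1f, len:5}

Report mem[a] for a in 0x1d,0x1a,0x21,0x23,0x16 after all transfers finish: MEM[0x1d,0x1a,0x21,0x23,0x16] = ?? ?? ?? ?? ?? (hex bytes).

#0 dst[0x1e+3] := {0xa9,0xc3,0xa5}
#1 dst[0x1a+5] := {0xc5,0x72,0x87,0x59,0xfa}
#2 dst[0x1f+5] := {0xc5,0x40,0xc5,0x72,0x87}
query mem[0x1d]=0x59, mem[0x1a]=0xc5, mem[0x21]=0xc5, mem[0x23]=0x87, mem[0x16]=0x70

MEM[0x1d,0x1a,0x21,0x23,0x16] = 59 c5 c5 87 70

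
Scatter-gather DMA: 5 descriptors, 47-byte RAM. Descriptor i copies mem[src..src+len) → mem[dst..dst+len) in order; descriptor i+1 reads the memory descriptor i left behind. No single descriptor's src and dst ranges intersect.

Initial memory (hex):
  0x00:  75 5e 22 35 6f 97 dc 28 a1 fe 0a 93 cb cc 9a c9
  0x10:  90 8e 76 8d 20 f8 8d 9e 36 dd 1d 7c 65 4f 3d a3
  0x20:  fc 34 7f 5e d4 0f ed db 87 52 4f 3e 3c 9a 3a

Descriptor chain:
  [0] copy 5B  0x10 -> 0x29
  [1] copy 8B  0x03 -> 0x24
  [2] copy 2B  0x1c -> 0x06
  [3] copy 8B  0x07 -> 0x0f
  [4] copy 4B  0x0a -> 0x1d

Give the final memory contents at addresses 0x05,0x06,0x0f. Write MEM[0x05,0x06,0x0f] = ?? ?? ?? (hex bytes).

MEM[0x05,0x06,0x0f] = 97 65 4f

#0 dst[0x29+5] := {0x90,0x8e,0x76,0x8d,0x20}
#1 dst[0x24+8] := {0x35,0x6f,0x97,0xdc,0x28,0xa1,0xfe,0x0a}
#2 dst[0x06+2] := {0x65,0x4f}
#3 dst[0x0f+8] := {0x4f,0xa1,0xfe,0x0a,0x93,0xcb,0xcc,0x9a}
#4 dst[0x1d+4] := {0x0a,0x93,0xcb,0xcc}
query mem[0x05]=0x97, mem[0x06]=0x65, mem[0x0f]=0x4f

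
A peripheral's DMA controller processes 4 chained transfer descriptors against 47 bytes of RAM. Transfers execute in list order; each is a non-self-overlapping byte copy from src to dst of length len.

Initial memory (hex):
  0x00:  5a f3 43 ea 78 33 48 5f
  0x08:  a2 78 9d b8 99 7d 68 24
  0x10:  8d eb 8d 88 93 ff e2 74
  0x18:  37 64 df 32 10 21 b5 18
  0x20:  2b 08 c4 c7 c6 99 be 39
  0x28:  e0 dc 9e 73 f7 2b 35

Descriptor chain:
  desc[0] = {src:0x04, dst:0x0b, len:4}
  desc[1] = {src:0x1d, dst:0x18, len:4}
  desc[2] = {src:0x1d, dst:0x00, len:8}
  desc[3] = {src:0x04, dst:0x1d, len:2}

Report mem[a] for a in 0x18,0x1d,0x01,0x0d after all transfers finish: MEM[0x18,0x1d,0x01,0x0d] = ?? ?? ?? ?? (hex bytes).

[0] 0x04->0x0b len=4 : 78 33 48 5f
[1] 0x1d->0x18 len=4 : 21 b5 18 2b
[2] 0x1d->0x00 len=8 : 21 b5 18 2b 08 c4 c7 c6
[3] 0x04->0x1d len=2 : 08 c4
query mem[0x18]=0x21, mem[0x1d]=0x08, mem[0x01]=0xb5, mem[0x0d]=0x48

MEM[0x18,0x1d,0x01,0x0d] = 21 08 b5 48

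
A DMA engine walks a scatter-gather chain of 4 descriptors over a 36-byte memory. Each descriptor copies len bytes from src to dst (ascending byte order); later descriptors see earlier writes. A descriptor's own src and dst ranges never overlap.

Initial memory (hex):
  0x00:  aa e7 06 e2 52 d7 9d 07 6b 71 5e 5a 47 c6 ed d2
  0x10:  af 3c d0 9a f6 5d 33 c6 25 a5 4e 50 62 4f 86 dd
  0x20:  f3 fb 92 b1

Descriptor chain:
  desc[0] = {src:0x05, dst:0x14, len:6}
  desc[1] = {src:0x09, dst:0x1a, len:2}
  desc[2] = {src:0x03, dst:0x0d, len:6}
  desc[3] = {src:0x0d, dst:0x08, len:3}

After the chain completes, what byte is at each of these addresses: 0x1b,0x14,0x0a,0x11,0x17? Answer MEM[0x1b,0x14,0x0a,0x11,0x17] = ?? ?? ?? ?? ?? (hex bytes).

D0: mem[0x14..0x19] <- [d7 9d 07 6b 71 5e]
D1: mem[0x1a..0x1b] <- [71 5e]
D2: mem[0x0d..0x12] <- [e2 52 d7 9d 07 6b]
D3: mem[0x08..0x0a] <- [e2 52 d7]
query mem[0x1b]=0x5e, mem[0x14]=0xd7, mem[0x0a]=0xd7, mem[0x11]=0x07, mem[0x17]=0x6b

MEM[0x1b,0x14,0x0a,0x11,0x17] = 5e d7 d7 07 6b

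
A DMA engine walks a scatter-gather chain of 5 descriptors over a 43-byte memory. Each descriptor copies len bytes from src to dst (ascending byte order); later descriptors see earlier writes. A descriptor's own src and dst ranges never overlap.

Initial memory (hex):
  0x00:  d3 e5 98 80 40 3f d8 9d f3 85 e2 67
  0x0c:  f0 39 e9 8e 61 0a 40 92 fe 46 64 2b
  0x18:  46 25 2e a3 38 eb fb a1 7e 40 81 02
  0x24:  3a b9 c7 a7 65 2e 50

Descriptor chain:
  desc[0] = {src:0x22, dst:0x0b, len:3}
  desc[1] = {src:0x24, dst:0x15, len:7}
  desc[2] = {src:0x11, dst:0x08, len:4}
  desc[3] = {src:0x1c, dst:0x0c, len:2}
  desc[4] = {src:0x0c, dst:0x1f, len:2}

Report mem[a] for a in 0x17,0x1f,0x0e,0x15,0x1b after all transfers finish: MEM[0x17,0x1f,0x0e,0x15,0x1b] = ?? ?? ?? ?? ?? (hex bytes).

MEM[0x17,0x1f,0x0e,0x15,0x1b] = c7 38 e9 3a 50

  after D0: wrote 3B at 0x0b = 81023a
  after D1: wrote 7B at 0x15 = 3ab9c7a7652e50
  after D2: wrote 4B at 0x08 = 0a4092fe
  after D3: wrote 2B at 0x0c = 38eb
  after D4: wrote 2B at 0x1f = 38eb
query mem[0x17]=0xc7, mem[0x1f]=0x38, mem[0x0e]=0xe9, mem[0x15]=0x3a, mem[0x1b]=0x50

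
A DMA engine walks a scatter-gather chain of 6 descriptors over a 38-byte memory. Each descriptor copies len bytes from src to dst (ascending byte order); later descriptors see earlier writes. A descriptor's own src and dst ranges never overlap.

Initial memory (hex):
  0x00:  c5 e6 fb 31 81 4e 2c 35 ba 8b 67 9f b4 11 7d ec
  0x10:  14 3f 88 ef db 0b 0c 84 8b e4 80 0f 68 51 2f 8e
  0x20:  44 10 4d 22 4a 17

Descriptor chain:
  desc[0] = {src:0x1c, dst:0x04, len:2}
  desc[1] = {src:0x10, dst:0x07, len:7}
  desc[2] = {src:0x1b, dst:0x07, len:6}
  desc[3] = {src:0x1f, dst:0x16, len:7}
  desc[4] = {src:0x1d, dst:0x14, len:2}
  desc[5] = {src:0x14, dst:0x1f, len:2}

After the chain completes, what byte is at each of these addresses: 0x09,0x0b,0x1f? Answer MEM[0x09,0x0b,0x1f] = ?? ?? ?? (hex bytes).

#0 dst[0x04+2] := {0x68,0x51}
#1 dst[0x07+7] := {0x14,0x3f,0x88,0xef,0xdb,0x0b,0x0c}
#2 dst[0x07+6] := {0x0f,0x68,0x51,0x2f,0x8e,0x44}
#3 dst[0x16+7] := {0x8e,0x44,0x10,0x4d,0x22,0x4a,0x17}
#4 dst[0x14+2] := {0x51,0x2f}
#5 dst[0x1f+2] := {0x51,0x2f}
query mem[0x09]=0x51, mem[0x0b]=0x8e, mem[0x1f]=0x51

MEM[0x09,0x0b,0x1f] = 51 8e 51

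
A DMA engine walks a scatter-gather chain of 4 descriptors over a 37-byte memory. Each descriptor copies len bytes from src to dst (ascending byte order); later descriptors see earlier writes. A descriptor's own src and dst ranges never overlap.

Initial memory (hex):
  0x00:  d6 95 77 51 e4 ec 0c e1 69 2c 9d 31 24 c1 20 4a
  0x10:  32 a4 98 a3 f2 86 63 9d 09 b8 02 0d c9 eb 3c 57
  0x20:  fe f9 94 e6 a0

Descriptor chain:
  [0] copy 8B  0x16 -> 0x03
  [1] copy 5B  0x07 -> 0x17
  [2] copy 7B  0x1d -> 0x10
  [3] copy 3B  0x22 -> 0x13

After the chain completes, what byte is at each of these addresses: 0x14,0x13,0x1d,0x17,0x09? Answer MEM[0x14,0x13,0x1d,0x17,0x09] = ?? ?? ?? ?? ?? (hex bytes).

MEM[0x14,0x13,0x1d,0x17,0x09] = e6 94 eb 02 c9

D0: mem[0x03..0x0a] <- [63 9d 09 b8 02 0d c9 eb]
D1: mem[0x17..0x1b] <- [02 0d c9 eb 31]
D2: mem[0x10..0x16] <- [eb 3c 57 fe f9 94 e6]
D3: mem[0x13..0x15] <- [94 e6 a0]
query mem[0x14]=0xe6, mem[0x13]=0x94, mem[0x1d]=0xeb, mem[0x17]=0x02, mem[0x09]=0xc9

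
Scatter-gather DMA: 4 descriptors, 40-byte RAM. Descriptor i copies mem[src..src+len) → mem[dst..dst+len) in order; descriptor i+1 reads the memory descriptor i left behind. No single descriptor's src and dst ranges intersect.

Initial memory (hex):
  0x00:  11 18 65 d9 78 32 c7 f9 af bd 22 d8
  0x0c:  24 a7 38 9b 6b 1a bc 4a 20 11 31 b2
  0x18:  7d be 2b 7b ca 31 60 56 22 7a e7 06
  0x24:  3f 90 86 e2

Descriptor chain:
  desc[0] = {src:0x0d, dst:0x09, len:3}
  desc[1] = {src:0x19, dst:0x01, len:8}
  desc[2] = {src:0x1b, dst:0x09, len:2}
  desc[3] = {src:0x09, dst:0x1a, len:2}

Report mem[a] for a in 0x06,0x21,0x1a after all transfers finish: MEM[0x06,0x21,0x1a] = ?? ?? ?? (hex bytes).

MEM[0x06,0x21,0x1a] = 60 7a 7b

  after D0: wrote 3B at 0x09 = a7389b
  after D1: wrote 8B at 0x01 = be2b7bca31605622
  after D2: wrote 2B at 0x09 = 7bca
  after D3: wrote 2B at 0x1a = 7bca
query mem[0x06]=0x60, mem[0x21]=0x7a, mem[0x1a]=0x7b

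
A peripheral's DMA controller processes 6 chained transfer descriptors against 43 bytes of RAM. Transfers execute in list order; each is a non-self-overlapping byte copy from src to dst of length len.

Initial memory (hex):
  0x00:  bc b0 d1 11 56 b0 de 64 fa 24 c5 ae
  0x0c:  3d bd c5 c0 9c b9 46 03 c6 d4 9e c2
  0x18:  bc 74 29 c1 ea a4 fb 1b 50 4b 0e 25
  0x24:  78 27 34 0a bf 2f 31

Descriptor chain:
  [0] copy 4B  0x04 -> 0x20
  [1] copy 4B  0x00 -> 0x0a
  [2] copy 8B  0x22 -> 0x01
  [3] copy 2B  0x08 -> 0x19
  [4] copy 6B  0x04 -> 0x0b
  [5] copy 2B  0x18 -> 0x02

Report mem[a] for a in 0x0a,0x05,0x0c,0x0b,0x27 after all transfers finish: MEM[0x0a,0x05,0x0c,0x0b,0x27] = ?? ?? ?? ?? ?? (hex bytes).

MEM[0x0a,0x05,0x0c,0x0b,0x27] = bc 34 34 27 0a

D0: mem[0x20..0x23] <- [56 b0 de 64]
D1: mem[0x0a..0x0d] <- [bc b0 d1 11]
D2: mem[0x01..0x08] <- [de 64 78 27 34 0a bf 2f]
D3: mem[0x19..0x1a] <- [2f 24]
D4: mem[0x0b..0x10] <- [27 34 0a bf 2f 24]
D5: mem[0x02..0x03] <- [bc 2f]
query mem[0x0a]=0xbc, mem[0x05]=0x34, mem[0x0c]=0x34, mem[0x0b]=0x27, mem[0x27]=0x0a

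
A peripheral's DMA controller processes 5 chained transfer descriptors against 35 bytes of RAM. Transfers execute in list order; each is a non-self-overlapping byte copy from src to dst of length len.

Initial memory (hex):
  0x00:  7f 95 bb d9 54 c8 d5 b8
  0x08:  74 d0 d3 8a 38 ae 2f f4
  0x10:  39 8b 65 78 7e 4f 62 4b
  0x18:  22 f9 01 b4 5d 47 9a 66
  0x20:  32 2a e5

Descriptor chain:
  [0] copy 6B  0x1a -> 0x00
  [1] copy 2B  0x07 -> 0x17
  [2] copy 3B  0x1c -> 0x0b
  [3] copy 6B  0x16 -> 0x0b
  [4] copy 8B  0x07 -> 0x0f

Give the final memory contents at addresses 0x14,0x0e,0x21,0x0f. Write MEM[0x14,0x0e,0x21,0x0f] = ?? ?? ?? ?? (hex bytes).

MEM[0x14,0x0e,0x21,0x0f] = b8 f9 2a b8

D0: mem[0x00..0x05] <- [01 b4 5d 47 9a 66]
D1: mem[0x17..0x18] <- [b8 74]
D2: mem[0x0b..0x0d] <- [5d 47 9a]
D3: mem[0x0b..0x10] <- [62 b8 74 f9 01 b4]
D4: mem[0x0f..0x16] <- [b8 74 d0 d3 62 b8 74 f9]
query mem[0x14]=0xb8, mem[0x0e]=0xf9, mem[0x21]=0x2a, mem[0x0f]=0xb8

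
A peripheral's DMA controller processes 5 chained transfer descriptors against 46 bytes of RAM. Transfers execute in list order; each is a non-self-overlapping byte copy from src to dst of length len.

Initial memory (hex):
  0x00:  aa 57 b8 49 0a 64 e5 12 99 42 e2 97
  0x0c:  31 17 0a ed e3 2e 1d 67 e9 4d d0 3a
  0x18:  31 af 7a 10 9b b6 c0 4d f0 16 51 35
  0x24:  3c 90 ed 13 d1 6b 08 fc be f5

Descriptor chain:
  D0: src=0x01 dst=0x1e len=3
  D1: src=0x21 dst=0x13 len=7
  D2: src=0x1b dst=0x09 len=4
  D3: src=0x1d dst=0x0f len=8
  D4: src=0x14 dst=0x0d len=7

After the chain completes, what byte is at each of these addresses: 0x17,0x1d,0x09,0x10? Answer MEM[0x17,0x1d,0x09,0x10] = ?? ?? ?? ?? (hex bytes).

[0] 0x01->0x1e len=3 : 57 b8 49
[1] 0x21->0x13 len=7 : 16 51 35 3c 90 ed 13
[2] 0x1b->0x09 len=4 : 10 9b b6 57
[3] 0x1d->0x0f len=8 : b6 57 b8 49 16 51 35 3c
[4] 0x14->0x0d len=7 : 51 35 3c 90 ed 13 7a
query mem[0x17]=0x90, mem[0x1d]=0xb6, mem[0x09]=0x10, mem[0x10]=0x90

MEM[0x17,0x1d,0x09,0x10] = 90 b6 10 90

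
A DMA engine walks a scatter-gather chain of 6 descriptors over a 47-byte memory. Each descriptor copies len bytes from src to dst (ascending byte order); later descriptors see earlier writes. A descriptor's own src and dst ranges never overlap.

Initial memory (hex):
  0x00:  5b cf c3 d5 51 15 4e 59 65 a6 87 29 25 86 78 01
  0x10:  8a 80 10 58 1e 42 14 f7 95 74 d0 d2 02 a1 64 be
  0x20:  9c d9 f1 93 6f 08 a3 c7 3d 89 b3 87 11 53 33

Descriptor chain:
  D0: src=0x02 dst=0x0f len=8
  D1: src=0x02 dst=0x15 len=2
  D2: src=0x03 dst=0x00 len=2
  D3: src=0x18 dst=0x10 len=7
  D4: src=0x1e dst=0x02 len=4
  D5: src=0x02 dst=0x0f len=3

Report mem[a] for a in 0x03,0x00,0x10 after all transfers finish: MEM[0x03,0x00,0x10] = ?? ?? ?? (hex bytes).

D0: mem[0x0f..0x16] <- [c3 d5 51 15 4e 59 65 a6]
D1: mem[0x15..0x16] <- [c3 d5]
D2: mem[0x00..0x01] <- [d5 51]
D3: mem[0x10..0x16] <- [95 74 d0 d2 02 a1 64]
D4: mem[0x02..0x05] <- [64 be 9c d9]
D5: mem[0x0f..0x11] <- [64 be 9c]
query mem[0x03]=0xbe, mem[0x00]=0xd5, mem[0x10]=0xbe

MEM[0x03,0x00,0x10] = be d5 be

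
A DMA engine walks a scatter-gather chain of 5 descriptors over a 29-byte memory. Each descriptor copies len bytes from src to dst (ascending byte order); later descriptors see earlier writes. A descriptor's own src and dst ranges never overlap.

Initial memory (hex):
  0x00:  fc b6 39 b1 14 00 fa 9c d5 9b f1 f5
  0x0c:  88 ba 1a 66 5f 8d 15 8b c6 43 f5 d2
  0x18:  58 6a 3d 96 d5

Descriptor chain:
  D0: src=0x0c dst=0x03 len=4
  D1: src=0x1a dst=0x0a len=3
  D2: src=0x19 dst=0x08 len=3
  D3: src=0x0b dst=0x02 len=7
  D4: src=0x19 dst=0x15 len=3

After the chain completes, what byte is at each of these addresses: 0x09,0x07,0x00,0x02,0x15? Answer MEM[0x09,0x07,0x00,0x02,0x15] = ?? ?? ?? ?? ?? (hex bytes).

#0 dst[0x03+4] := {0x88,0xba,0x1a,0x66}
#1 dst[0x0a+3] := {0x3d,0x96,0xd5}
#2 dst[0x08+3] := {0x6a,0x3d,0x96}
#3 dst[0x02+7] := {0x96,0xd5,0xba,0x1a,0x66,0x5f,0x8d}
#4 dst[0x15+3] := {0x6a,0x3d,0x96}
query mem[0x09]=0x3d, mem[0x07]=0x5f, mem[0x00]=0xfc, mem[0x02]=0x96, mem[0x15]=0x6a

MEM[0x09,0x07,0x00,0x02,0x15] = 3d 5f fc 96 6a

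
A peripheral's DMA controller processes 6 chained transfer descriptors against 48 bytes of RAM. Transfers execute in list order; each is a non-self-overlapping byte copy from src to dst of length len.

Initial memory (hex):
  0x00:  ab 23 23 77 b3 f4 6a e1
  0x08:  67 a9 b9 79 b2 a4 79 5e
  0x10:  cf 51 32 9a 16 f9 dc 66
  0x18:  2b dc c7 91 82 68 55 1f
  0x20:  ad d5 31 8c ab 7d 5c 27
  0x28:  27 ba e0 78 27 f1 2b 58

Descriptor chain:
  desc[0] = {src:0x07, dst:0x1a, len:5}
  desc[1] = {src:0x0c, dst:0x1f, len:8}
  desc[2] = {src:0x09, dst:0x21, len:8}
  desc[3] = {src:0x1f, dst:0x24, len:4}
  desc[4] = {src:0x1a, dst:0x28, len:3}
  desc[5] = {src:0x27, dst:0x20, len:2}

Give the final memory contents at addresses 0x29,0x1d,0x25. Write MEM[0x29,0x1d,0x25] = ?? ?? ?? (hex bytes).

MEM[0x29,0x1d,0x25] = 67 b9 a4

[0] 0x07->0x1a len=5 : e1 67 a9 b9 79
[1] 0x0c->0x1f len=8 : b2 a4 79 5e cf 51 32 9a
[2] 0x09->0x21 len=8 : a9 b9 79 b2 a4 79 5e cf
[3] 0x1f->0x24 len=4 : b2 a4 a9 b9
[4] 0x1a->0x28 len=3 : e1 67 a9
[5] 0x27->0x20 len=2 : b9 e1
query mem[0x29]=0x67, mem[0x1d]=0xb9, mem[0x25]=0xa4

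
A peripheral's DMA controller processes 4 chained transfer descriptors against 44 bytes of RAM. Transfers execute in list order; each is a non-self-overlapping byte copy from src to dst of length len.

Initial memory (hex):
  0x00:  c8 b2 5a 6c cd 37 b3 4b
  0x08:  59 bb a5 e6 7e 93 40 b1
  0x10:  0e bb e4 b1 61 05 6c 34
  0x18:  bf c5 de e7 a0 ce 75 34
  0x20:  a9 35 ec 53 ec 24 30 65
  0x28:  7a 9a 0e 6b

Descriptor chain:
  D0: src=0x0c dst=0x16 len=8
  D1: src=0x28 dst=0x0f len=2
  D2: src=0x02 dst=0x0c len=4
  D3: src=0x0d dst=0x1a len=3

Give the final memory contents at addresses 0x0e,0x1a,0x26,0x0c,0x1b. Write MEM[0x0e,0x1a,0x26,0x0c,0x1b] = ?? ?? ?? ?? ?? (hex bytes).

#0 dst[0x16+8] := {0x7e,0x93,0x40,0xb1,0x0e,0xbb,0xe4,0xb1}
#1 dst[0x0f+2] := {0x7a,0x9a}
#2 dst[0x0c+4] := {0x5a,0x6c,0xcd,0x37}
#3 dst[0x1a+3] := {0x6c,0xcd,0x37}
query mem[0x0e]=0xcd, mem[0x1a]=0x6c, mem[0x26]=0x30, mem[0x0c]=0x5a, mem[0x1b]=0xcd

MEM[0x0e,0x1a,0x26,0x0c,0x1b] = cd 6c 30 5a cd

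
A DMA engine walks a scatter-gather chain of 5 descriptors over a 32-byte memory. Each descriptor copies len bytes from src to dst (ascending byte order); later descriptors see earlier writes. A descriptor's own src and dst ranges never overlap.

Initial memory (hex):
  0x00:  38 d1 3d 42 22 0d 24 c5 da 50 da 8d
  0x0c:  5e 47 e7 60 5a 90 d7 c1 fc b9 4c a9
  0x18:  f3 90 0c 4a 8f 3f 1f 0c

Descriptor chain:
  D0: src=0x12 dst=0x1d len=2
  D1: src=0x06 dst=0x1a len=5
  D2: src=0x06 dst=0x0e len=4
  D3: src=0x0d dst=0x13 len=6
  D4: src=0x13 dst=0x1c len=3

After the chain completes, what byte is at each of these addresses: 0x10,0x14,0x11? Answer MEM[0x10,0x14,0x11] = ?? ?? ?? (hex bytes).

MEM[0x10,0x14,0x11] = da 24 50

[0] 0x12->0x1d len=2 : d7 c1
[1] 0x06->0x1a len=5 : 24 c5 da 50 da
[2] 0x06->0x0e len=4 : 24 c5 da 50
[3] 0x0d->0x13 len=6 : 47 24 c5 da 50 d7
[4] 0x13->0x1c len=3 : 47 24 c5
query mem[0x10]=0xda, mem[0x14]=0x24, mem[0x11]=0x50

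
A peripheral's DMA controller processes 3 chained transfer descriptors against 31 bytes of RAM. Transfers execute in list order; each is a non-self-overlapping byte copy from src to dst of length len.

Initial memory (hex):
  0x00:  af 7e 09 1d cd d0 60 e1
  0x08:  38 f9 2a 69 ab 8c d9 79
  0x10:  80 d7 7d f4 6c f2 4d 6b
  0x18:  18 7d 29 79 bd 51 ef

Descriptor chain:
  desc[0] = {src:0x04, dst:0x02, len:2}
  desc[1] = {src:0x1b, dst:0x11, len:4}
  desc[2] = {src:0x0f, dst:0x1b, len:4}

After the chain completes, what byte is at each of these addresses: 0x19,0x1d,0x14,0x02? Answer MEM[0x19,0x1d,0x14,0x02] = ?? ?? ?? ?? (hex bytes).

MEM[0x19,0x1d,0x14,0x02] = 7d 79 ef cd

D0: mem[0x02..0x03] <- [cd d0]
D1: mem[0x11..0x14] <- [79 bd 51 ef]
D2: mem[0x1b..0x1e] <- [79 80 79 bd]
query mem[0x19]=0x7d, mem[0x1d]=0x79, mem[0x14]=0xef, mem[0x02]=0xcd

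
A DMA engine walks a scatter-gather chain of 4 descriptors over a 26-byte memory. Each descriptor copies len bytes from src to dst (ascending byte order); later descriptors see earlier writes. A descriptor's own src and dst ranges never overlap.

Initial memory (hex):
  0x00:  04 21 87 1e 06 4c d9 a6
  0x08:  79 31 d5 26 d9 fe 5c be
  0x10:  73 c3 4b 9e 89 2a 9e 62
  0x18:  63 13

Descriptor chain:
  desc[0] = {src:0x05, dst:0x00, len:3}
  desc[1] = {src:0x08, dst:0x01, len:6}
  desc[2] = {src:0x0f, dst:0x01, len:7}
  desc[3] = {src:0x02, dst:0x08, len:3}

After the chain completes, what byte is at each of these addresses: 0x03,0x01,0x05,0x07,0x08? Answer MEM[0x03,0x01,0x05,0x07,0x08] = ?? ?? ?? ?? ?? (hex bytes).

D0: mem[0x00..0x02] <- [4c d9 a6]
D1: mem[0x01..0x06] <- [79 31 d5 26 d9 fe]
D2: mem[0x01..0x07] <- [be 73 c3 4b 9e 89 2a]
D3: mem[0x08..0x0a] <- [73 c3 4b]
query mem[0x03]=0xc3, mem[0x01]=0xbe, mem[0x05]=0x9e, mem[0x07]=0x2a, mem[0x08]=0x73

MEM[0x03,0x01,0x05,0x07,0x08] = c3 be 9e 2a 73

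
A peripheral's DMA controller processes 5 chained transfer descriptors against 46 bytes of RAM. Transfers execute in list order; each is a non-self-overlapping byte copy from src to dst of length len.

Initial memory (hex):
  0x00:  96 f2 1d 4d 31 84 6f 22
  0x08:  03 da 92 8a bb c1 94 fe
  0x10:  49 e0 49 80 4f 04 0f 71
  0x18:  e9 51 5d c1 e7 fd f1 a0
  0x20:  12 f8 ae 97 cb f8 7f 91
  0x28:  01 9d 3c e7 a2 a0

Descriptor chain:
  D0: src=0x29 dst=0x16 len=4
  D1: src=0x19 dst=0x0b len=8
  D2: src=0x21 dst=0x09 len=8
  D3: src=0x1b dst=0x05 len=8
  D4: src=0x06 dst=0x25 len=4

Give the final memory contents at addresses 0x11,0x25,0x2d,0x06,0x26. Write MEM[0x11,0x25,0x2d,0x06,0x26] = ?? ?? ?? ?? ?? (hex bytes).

D0: mem[0x16..0x19] <- [9d 3c e7 a2]
D1: mem[0x0b..0x12] <- [a2 5d c1 e7 fd f1 a0 12]
D2: mem[0x09..0x10] <- [f8 ae 97 cb f8 7f 91 01]
D3: mem[0x05..0x0c] <- [c1 e7 fd f1 a0 12 f8 ae]
D4: mem[0x25..0x28] <- [e7 fd f1 a0]
query mem[0x11]=0xa0, mem[0x25]=0xe7, mem[0x2d]=0xa0, mem[0x06]=0xe7, mem[0x26]=0xfd

MEM[0x11,0x25,0x2d,0x06,0x26] = a0 e7 a0 e7 fd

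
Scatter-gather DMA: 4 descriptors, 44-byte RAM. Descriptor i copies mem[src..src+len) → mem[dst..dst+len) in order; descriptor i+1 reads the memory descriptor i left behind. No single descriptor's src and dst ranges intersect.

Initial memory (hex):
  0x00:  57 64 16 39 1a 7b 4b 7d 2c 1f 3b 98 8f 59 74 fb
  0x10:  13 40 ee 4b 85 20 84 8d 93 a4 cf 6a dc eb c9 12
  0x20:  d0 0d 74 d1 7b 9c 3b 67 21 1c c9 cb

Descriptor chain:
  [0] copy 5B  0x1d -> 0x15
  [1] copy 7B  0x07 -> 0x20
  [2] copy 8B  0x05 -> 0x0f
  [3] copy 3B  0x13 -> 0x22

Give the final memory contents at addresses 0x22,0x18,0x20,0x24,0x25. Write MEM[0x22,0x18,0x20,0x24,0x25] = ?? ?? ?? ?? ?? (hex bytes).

MEM[0x22,0x18,0x20,0x24,0x25] = 1f d0 7d 98 8f

#0 dst[0x15+5] := {0xeb,0xc9,0x12,0xd0,0x0d}
#1 dst[0x20+7] := {0x7d,0x2c,0x1f,0x3b,0x98,0x8f,0x59}
#2 dst[0x0f+8] := {0x7b,0x4b,0x7d,0x2c,0x1f,0x3b,0x98,0x8f}
#3 dst[0x22+3] := {0x1f,0x3b,0x98}
query mem[0x22]=0x1f, mem[0x18]=0xd0, mem[0x20]=0x7d, mem[0x24]=0x98, mem[0x25]=0x8f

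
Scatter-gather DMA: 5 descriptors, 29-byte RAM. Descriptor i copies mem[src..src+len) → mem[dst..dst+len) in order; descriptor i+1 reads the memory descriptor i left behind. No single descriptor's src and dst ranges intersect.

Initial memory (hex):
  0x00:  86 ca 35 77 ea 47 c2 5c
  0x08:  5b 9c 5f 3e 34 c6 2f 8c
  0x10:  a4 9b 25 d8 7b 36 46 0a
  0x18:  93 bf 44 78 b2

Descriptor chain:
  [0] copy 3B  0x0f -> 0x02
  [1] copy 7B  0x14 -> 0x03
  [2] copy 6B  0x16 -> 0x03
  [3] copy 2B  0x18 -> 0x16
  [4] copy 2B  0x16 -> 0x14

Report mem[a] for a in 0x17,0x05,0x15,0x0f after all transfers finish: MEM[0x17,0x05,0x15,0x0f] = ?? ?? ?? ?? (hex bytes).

MEM[0x17,0x05,0x15,0x0f] = bf 93 bf 8c

[0] 0x0f->0x02 len=3 : 8c a4 9b
[1] 0x14->0x03 len=7 : 7b 36 46 0a 93 bf 44
[2] 0x16->0x03 len=6 : 46 0a 93 bf 44 78
[3] 0x18->0x16 len=2 : 93 bf
[4] 0x16->0x14 len=2 : 93 bf
query mem[0x17]=0xbf, mem[0x05]=0x93, mem[0x15]=0xbf, mem[0x0f]=0x8c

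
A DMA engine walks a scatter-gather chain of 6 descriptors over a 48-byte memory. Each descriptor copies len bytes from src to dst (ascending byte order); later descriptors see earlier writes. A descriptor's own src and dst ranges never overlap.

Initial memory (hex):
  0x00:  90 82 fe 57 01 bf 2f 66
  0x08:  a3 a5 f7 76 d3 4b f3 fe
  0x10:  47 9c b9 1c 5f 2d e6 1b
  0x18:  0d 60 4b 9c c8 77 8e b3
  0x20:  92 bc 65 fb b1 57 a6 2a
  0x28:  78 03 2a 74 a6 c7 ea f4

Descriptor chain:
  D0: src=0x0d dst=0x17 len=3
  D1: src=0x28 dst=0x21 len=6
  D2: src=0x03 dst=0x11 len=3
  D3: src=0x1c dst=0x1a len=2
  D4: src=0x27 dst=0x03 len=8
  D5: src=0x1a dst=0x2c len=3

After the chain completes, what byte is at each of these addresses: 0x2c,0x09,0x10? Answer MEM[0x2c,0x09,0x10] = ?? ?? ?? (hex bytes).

MEM[0x2c,0x09,0x10] = c8 c7 47

D0: mem[0x17..0x19] <- [4b f3 fe]
D1: mem[0x21..0x26] <- [78 03 2a 74 a6 c7]
D2: mem[0x11..0x13] <- [57 01 bf]
D3: mem[0x1a..0x1b] <- [c8 77]
D4: mem[0x03..0x0a] <- [2a 78 03 2a 74 a6 c7 ea]
D5: mem[0x2c..0x2e] <- [c8 77 c8]
query mem[0x2c]=0xc8, mem[0x09]=0xc7, mem[0x10]=0x47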